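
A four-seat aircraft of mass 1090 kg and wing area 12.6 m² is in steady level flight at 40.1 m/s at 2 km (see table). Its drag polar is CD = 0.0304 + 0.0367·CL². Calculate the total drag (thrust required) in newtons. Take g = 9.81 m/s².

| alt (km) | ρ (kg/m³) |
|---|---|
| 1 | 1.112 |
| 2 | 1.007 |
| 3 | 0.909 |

At 2 km, from the table: ρ = 1.007 kg/m³.
In steady level flight, lift balances weight: W = mg = 1090 × 9.81 = 10693 N.
q = ½ρv² = ½ × 1.007 × 40.1² = 809.6 Pa.
CL = 2W/(ρv²S) = 2×10693/(1.007×40.1²×12.6) = 1.048.
CD = 0.0304 + 0.0367 × 1.048² = 0.07072.
D = q·S·CD = 809.6 × 12.6 × 0.07072 = 721.5 N

D = 721 N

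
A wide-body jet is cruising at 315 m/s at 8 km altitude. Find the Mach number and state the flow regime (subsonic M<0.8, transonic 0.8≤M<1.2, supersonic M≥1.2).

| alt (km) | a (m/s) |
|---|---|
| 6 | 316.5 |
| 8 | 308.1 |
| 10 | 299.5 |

M = 1.02 (transonic)

At 8 km, from the table: a = 308.1 m/s.
M = v/a = 315 / 308.1 = 1.02
M = 1.02 → transonic.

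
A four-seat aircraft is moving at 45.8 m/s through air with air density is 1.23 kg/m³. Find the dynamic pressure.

q = ½ρv² = ½ × 1.23 × 45.8² = 1290 Pa

q = 1290 Pa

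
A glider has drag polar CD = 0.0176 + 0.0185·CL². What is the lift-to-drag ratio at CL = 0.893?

CD = 0.0176 + 0.0185 × 0.893² = 0.03235
L/D = CL/CD = 0.893 / 0.03235 = 27.6

L/D = 27.6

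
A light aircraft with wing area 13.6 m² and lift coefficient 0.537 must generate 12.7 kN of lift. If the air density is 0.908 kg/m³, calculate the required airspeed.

L = ½ρv²S·CL ⇒ v = √(2L/(ρ·S·CL))
v = √(2 × 12700 / (0.908 × 13.6 × 0.537)) = √3830 = 61.9 m/s

v = 61.9 m/s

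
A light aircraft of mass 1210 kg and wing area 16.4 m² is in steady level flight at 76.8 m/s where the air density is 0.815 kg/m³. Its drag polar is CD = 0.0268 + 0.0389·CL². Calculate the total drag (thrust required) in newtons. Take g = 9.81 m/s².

D = 1200 N

In steady level flight, lift balances weight: W = mg = 1210 × 9.81 = 11870 N.
q = ½ρv² = ½ × 0.815 × 76.8² = 2404 Pa.
CL = W/(q·S) = 11870 / (2404 × 16.4) = 0.3011.
CD = 0.0268 + 0.0389 × 0.3011² = 0.03033.
D = q·S·CD = 2404 × 16.4 × 0.03033 = 1195 N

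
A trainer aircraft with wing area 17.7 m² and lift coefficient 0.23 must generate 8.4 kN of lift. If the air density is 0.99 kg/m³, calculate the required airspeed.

L = ½ρv²S·CL ⇒ v = √(2L/(ρ·S·CL))
v = √(2 × 8400 / (0.99 × 17.7 × 0.23)) = √4168 = 64.6 m/s

v = 64.6 m/s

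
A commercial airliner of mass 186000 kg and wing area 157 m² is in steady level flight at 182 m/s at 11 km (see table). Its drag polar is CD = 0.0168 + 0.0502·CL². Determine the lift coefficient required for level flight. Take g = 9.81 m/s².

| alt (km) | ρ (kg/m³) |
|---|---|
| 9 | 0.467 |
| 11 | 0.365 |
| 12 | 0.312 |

At 11 km, from the table: ρ = 0.365 kg/m³.
In steady level flight, lift balances weight: W = mg = 186000 × 9.81 = 1.8247×10^6 N.
Dynamic pressure q = 0.5 × 0.365 × 182² = 6045 Pa.
Required CL = L/(qS) = 1.8247×10^6/(6045·157) = 1.923.

CL = 1.92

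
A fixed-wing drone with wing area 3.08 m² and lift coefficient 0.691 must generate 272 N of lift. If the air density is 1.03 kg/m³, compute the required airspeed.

v = 15.8 m/s

L = ½ρv²S·CL ⇒ v = √(2L/(ρ·S·CL))
v = √(2 × 272 / (1.03 × 3.08 × 0.691)) = √248.2 = 15.8 m/s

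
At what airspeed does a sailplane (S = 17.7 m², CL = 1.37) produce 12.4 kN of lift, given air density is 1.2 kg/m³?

v = 29.2 m/s

L = ½ρv²S·CL ⇒ v = √(2L/(ρ·S·CL))
v = √(2 × 12400 / (1.2 × 17.7 × 1.37)) = √852.3 = 29.2 m/s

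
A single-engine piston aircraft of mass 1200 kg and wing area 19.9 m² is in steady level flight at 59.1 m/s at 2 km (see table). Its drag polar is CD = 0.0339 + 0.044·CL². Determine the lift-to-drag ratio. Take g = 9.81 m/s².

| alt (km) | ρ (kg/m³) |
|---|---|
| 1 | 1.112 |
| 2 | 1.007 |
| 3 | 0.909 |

At 2 km, from the table: ρ = 1.007 kg/m³.
Weight W = mg = 1200 × 9.81 = 11772 N; in level flight L = W.
q = ½ρv² = ½ × 1.007 × 59.1² = 1759 Pa.
Required CL = L/(qS) = 11772/(1759·19.9) = 0.3364.
CD = 0.0339 + 0.044 × 0.3364² = 0.03888.
L/D = CL/CD = 0.3364 / 0.03888 = 8.65

L/D = 8.65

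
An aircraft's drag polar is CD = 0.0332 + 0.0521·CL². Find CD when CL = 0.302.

CD = 0.038

CD = 0.0332 + 0.0521 × 0.302² = 0.0332 + 0.004752 = 0.038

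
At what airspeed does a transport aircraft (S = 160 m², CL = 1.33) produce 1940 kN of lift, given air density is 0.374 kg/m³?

L = ½ρv²S·CL ⇒ v = √(2L/(ρ·S·CL))
v = √(2 × 1.94×10^6 / (0.374 × 160 × 1.33)) = √48750 = 221 m/s

v = 221 m/s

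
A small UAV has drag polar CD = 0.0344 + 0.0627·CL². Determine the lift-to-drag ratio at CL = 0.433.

L/D = 9.38

CD = 0.0344 + 0.0627 × 0.433² = 0.04616
L/D = CL/CD = 0.433 / 0.04616 = 9.38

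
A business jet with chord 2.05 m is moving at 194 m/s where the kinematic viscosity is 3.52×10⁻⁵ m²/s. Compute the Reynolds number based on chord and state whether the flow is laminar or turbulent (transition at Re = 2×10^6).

Re = v·c/ν = 194 × 2.05 / (3.52×10⁻⁵) = 1.13×10^7
Since 1.13×10^7 > 2×10^6, the flow is turbulent.

Re = 1.13×10^7 (turbulent)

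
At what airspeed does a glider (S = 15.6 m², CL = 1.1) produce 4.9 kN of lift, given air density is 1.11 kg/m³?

v = 22.7 m/s

L = ½ρv²S·CL ⇒ v = √(2L/(ρ·S·CL))
v = √(2 × 4900 / (1.11 × 15.6 × 1.1)) = √514.5 = 22.7 m/s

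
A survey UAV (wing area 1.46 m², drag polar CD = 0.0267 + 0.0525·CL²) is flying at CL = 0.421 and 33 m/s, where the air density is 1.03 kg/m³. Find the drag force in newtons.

D = 29.5 N

CD = 0.0267 + 0.0525 × 0.421² = 0.03601
D = ½ρv²S·CD = ½ × 1.03 × 33² × 1.46 × 0.03601 = 29.5 N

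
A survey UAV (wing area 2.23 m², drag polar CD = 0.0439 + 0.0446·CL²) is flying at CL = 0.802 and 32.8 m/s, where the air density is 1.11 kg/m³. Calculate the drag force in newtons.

D = 96.7 N

CD = 0.0439 + 0.0446 × 0.802² = 0.07259
D = ½ρv²S·CD = ½ × 1.11 × 32.8² × 2.23 × 0.07259 = 96.7 N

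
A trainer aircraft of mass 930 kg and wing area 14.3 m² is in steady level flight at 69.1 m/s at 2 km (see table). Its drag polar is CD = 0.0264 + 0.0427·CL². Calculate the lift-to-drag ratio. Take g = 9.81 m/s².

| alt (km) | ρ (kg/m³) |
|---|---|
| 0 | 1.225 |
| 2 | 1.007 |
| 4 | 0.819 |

At 2 km, from the table: ρ = 1.007 kg/m³.
Weight W = mg = 930 × 9.81 = 9123.3 N; in level flight L = W.
Dynamic pressure q = 0.5 × 1.007 × 69.1² = 2404 Pa.
CL = 2W/(ρv²S) = 2×9123.3/(1.007×69.1²×14.3) = 0.2654.
CD = 0.0264 + 0.0427 × 0.2654² = 0.02941.
L/D = CL/CD = 0.2654 / 0.02941 = 9.02

L/D = 9.02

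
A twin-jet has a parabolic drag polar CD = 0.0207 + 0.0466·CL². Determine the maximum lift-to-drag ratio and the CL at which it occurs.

For CD = CD0 + K·CL², (L/D)max occurs at CL* = √(CD0/K) and equals 1/(2√(K·CD0)).
(L/D)max = 1/(2√(0.0466 × 0.0207)) = 1/(2 × 0.03106) = 16.1
CL* = √(0.0207/0.0466) = 0.666

(L/D)max = 16.1, at CL = 0.666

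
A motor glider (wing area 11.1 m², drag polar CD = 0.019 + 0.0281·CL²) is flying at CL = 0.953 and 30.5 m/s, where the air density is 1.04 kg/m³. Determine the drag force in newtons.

D = 239 N

CD = 0.019 + 0.0281 × 0.953² = 0.04452
D = ½ρv²S·CD = ½ × 1.04 × 30.5² × 11.1 × 0.04452 = 239 N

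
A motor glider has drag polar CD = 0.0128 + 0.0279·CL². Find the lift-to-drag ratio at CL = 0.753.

L/D = 26.3

CD = 0.0128 + 0.0279 × 0.753² = 0.02862
L/D = CL/CD = 0.753 / 0.02862 = 26.3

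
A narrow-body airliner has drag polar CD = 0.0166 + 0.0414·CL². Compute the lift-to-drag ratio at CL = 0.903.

CD = 0.0166 + 0.0414 × 0.903² = 0.05036
L/D = CL/CD = 0.903 / 0.05036 = 17.9

L/D = 17.9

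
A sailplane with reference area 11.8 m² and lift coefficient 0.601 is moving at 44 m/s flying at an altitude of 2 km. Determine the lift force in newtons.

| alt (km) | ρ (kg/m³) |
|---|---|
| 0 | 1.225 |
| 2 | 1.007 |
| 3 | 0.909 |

At 2 km, from the table: ρ = 1.007 kg/m³.
L = ½ρv²S·CL = ½ × 1.007 × 44² × 11.8 × 0.601 = 6910 N ≈ 6.91 kN

L = 6910 N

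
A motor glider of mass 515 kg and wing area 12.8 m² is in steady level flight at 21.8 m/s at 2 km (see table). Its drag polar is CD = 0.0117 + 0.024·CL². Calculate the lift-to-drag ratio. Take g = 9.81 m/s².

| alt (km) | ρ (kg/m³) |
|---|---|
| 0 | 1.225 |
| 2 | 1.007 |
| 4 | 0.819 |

L/D = 21.4

At 2 km, from the table: ρ = 1.007 kg/m³.
Level flight ⇒ L = W = m·g = 515 × 9.81 = 5052.2 N.
Dynamic pressure q = 0.5 × 1.007 × 21.8² = 239.3 Pa.
Required CL = L/(qS) = 5052.2/(239.3·12.8) = 1.65.
CD = 0.0117 + 0.024 × 1.65² = 0.077.
L/D = CL/CD = 1.65 / 0.077 = 21.4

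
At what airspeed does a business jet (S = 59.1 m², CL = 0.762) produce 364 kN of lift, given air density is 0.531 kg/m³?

v = 174 m/s

L = ½ρv²S·CL ⇒ v = √(2L/(ρ·S·CL))
v = √(2 × 3.64×10^5 / (0.531 × 59.1 × 0.762)) = √30440 = 174 m/s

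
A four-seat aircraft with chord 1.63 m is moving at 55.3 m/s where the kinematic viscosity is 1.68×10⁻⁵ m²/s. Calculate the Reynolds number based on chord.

Re = 5.37×10^6

Re = v·c/ν = 55.3 × 1.63 / (1.68×10⁻⁵) = 5.37×10^6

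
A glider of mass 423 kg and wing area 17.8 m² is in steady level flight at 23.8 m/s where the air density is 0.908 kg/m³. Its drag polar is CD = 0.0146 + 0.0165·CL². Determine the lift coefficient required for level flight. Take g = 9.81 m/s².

Weight W = mg = 423 × 9.81 = 4149.6 N; in level flight L = W.
q = ½ρv² = ½ × 0.908 × 23.8² = 257.2 Pa.
Required CL = L/(qS) = 4149.6/(257.2·17.8) = 0.9065.

CL = 0.907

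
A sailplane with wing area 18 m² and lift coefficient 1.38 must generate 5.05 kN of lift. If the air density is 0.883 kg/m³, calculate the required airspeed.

L = ½ρv²S·CL ⇒ v = √(2L/(ρ·S·CL))
v = √(2 × 5050 / (0.883 × 18 × 1.38)) = √460.5 = 21.5 m/s

v = 21.5 m/s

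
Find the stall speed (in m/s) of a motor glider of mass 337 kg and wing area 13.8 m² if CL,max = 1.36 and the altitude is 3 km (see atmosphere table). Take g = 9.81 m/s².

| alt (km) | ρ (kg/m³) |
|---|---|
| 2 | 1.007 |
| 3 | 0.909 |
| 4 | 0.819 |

V_stall = 19.7 m/s

At 3 km, from the table: ρ = 0.909 kg/m³.
At stall, lift equals weight: L = W = m·g = 337 × 9.81 = 3306 N.
From L = ½ρV²S·CL,max = W: V_stall = √(2W/(ρSCL,max)) = √(2·3306/(0.909·13.8·1.36))
V_stall = √387.6 = 19.7 m/s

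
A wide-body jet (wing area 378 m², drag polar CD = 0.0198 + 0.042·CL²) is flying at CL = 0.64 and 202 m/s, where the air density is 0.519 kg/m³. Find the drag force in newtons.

D = 1.48×10^5 N

CD = 0.0198 + 0.042 × 0.64² = 0.037
D = ½ρv²S·CD = ½ × 0.519 × 202² × 378 × 0.037 = 1.48×10^5 N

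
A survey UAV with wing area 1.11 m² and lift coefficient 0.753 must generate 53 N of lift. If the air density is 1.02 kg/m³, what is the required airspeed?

L = ½ρv²S·CL ⇒ v = √(2L/(ρ·S·CL))
v = √(2 × 53 / (1.02 × 1.11 × 0.753)) = √124.3 = 11.2 m/s

v = 11.2 m/s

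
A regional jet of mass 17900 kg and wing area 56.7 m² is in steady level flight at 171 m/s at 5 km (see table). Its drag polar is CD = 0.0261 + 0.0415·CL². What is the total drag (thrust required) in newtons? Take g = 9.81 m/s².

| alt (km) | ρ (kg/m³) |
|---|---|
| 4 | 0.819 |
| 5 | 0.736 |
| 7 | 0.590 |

D = 18000 N

At 5 km, from the table: ρ = 0.736 kg/m³.
Weight W = mg = 17900 × 9.81 = 1.756×10^5 N; in level flight L = W.
q = ½ρv² = ½ × 0.736 × 171² = 10760 Pa.
CL = W/(q·S) = 1.756×10^5 / (10760 × 56.7) = 0.2878.
CD = 0.0261 + 0.0415 × 0.2878² = 0.02954.
D = q·S·CD = 10760 × 56.7 × 0.02954 = 18020 N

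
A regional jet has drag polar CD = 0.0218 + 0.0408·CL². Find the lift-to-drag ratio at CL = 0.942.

L/D = 16.2

CD = 0.0218 + 0.0408 × 0.942² = 0.058
L/D = CL/CD = 0.942 / 0.058 = 16.2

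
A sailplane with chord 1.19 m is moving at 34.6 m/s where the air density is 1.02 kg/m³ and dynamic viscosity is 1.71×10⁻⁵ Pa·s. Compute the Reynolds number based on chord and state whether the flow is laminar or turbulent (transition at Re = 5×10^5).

Re = ρ·v·c/μ = 1.02 × 34.6 × 1.19 / (1.71×10⁻⁵) = 2.46×10^6
Since 2.46×10^6 > 5×10^5, the flow is turbulent.

Re = 2.46×10^6 (turbulent)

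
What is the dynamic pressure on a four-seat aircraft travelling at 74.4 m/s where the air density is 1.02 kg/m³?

q = ½ρv² = ½ × 1.02 × 74.4² = 2820 Pa

q = 2820 Pa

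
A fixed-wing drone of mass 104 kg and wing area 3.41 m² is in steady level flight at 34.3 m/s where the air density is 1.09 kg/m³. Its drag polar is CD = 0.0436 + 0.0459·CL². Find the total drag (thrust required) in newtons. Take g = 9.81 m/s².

Level flight ⇒ L = W = m·g = 104 × 9.81 = 1020.2 N.
q = ½ρv² = ½ × 1.09 × 34.3² = 641.2 Pa.
CL = W/(q·S) = 1020.2 / (641.2 × 3.41) = 0.4666.
CD = 0.0436 + 0.0459 × 0.4666² = 0.05359.
D = q·S·CD = 641.2 × 3.41 × 0.05359 = 117.2 N

D = 117 N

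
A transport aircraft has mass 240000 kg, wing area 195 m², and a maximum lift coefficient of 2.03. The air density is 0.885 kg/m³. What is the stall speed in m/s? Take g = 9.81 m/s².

V_stall = 116 m/s

Stall occurs when L = W at CL,max. W = mg = 240000 × 9.81 = 2.354×10^6 N.
V_stall = √(2W/(ρ·S·CL,max)) = √(2 × 2.354×10^6 / (0.885 × 195 × 2.03))
V_stall = √13440 = 116 m/s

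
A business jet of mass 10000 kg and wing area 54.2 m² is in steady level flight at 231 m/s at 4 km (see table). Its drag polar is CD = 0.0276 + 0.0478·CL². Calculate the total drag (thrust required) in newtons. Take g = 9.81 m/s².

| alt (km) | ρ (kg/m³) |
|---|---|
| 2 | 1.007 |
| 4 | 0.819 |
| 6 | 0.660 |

At 4 km, from the table: ρ = 0.819 kg/m³.
Level flight ⇒ L = W = m·g = 10000 × 9.81 = 98100 N.
q = ½ρv² = ½ × 0.819 × 231² = 21850 Pa.
CL = 2W/(ρv²S) = 2×98100/(0.819×231²×54.2) = 0.08283.
CD = 0.0276 + 0.0478 × 0.08283² = 0.02793.
D = q·S·CD = 21850 × 54.2 × 0.02793 = 33080 N

D = 33100 N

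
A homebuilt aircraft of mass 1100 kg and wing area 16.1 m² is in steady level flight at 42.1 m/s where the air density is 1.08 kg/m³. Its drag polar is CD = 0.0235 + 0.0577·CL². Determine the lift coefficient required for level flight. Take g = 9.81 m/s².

CL = 0.7

Level flight ⇒ L = W = m·g = 1100 × 9.81 = 10791 N.
Dynamic pressure q = 0.5 × 1.08 × 42.1² = 957.1 Pa.
CL = W/(q·S) = 10791 / (957.1 × 16.1) = 0.7003.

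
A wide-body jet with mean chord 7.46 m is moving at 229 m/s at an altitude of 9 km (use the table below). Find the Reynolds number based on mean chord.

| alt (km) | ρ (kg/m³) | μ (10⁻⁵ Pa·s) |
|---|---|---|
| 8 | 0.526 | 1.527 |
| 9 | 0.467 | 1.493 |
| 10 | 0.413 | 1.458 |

At 9 km, from the table: ρ = 0.467 kg/m³, μ = 1.493×10⁻⁵ Pa·s.
Re = ρ·v·c/μ = 0.467 × 229 × 7.46 / (1.493×10⁻⁵) = 5.34×10^7

Re = 5.34×10^7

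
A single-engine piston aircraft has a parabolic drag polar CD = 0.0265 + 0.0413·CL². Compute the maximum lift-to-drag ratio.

(L/D)max = 15.1

For CD = CD0 + K·CL², (L/D)max occurs at CL* = √(CD0/K) and equals 1/(2√(K·CD0)).
(L/D)max = 1/(2√(0.0413 × 0.0265)) = 1/(2 × 0.03308) = 15.1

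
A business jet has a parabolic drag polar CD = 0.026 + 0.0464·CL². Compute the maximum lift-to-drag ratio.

(L/D)max = 14.4

For CD = CD0 + K·CL², (L/D)max occurs at CL* = √(CD0/K) and equals 1/(2√(K·CD0)).
(L/D)max = 1/(2√(0.0464 × 0.026)) = 1/(2 × 0.03473) = 14.4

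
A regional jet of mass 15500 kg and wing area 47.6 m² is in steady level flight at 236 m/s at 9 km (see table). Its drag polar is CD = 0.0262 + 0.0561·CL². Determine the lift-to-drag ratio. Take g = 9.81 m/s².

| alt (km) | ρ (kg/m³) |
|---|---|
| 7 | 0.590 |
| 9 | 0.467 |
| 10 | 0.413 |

At 9 km, from the table: ρ = 0.467 kg/m³.
Weight W = mg = 15500 × 9.81 = 1.5206×10^5 N; in level flight L = W.
q = ½ρv² = ½ × 0.467 × 236² = 13010 Pa.
CL = 2W/(ρv²S) = 2×1.5206×10^5/(0.467×236²×47.6) = 0.2456.
CD = 0.0262 + 0.0561 × 0.2456² = 0.02958.
L/D = CL/CD = 0.2456 / 0.02958 = 8.3

L/D = 8.3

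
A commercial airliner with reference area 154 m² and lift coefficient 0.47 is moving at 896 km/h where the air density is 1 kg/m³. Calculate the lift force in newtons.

Convert speed: v = 896 km/h ÷ 3.6 = 248.9 m/s.
Dynamic pressure q = ½ρv² = ½ × 1 × 248.9² = 30970 Pa.
L = q·S·CL = 30970 × 154 × 0.47 = 2.24×10^6 N ≈ 2240 kN

L = 2.24×10^6 N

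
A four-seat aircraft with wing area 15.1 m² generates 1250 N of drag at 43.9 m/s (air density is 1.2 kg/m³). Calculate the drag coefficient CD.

CD = 0.0716

From D = ½ρv²S·CD, rearranging gives CD = 2D/(ρv²S).
CD = 2 × 1250 / (1.2 × 43.9² × 15.1) = 0.0716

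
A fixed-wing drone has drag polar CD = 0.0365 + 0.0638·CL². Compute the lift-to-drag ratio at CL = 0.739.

L/D = 10.4

CD = 0.0365 + 0.0638 × 0.739² = 0.07134
L/D = CL/CD = 0.739 / 0.07134 = 10.4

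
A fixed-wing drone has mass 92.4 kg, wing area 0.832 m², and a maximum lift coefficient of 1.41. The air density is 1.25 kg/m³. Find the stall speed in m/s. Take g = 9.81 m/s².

V_stall = 35.2 m/s

Weight W = mg = 92.4 × 9.81 = 906.4 N.
V_stall = √(2W/(ρ·S·CL,max)) = √(2 × 906.4 / (1.25 × 0.832 × 1.41))
V_stall = √1236 = 35.2 m/s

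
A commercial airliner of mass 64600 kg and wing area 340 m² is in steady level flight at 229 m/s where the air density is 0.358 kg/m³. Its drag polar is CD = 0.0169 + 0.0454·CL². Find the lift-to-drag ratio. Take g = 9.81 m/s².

Weight W = mg = 64600 × 9.81 = 6.3373×10^5 N; in level flight L = W.
q = ½ρv² = ½ × 0.358 × 229² = 9387 Pa.
Required CL = L/(qS) = 6.3373×10^5/(9387·340) = 0.1986.
CD = 0.0169 + 0.0454 × 0.1986² = 0.01869.
L/D = CL/CD = 0.1986 / 0.01869 = 10.6

L/D = 10.6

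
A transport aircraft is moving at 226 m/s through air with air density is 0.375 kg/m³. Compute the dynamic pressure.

q = 9580 Pa

q = ½ρv² = ½ × 0.375 × 226² = 9580 Pa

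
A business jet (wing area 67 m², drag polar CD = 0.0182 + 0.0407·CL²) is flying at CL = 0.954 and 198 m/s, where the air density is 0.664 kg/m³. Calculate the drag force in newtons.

D = 48200 N

CD = 0.0182 + 0.0407 × 0.954² = 0.05524
D = ½ρv²S·CD = ½ × 0.664 × 198² × 67 × 0.05524 = 48200 N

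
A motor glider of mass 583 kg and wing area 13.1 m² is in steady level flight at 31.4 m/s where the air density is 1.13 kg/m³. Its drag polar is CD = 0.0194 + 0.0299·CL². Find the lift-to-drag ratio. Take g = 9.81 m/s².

Weight W = mg = 583 × 9.81 = 5719.2 N; in level flight L = W.
Dynamic pressure q = 0.5 × 1.13 × 31.4² = 557.1 Pa.
CL = W/(q·S) = 5719.2 / (557.1 × 13.1) = 0.7837.
CD = 0.0194 + 0.0299 × 0.7837² = 0.03776.
L/D = CL/CD = 0.7837 / 0.03776 = 20.8

L/D = 20.8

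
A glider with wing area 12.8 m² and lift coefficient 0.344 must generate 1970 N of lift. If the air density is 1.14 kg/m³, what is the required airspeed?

L = ½ρv²S·CL ⇒ v = √(2L/(ρ·S·CL))
v = √(2 × 1970 / (1.14 × 12.8 × 0.344)) = √784.9 = 28 m/s

v = 28 m/s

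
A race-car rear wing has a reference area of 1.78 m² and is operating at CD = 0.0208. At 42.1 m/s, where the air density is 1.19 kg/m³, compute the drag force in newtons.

D = 39 N

D = ½ρv²S·CD = ½ × 1.19 × 42.1² × 1.78 × 0.0208 = 39 N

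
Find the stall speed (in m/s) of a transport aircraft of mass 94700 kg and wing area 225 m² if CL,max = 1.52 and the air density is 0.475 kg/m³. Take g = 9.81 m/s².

Weight W = mg = 94700 × 9.81 = 9.29×10^5 N.
From L = ½ρV²S·CL,max = W: V_stall = √(2W/(ρSCL,max)) = √(2·9.29×10^5/(0.475·225·1.52))
V_stall = √11440 = 107 m/s

V_stall = 107 m/s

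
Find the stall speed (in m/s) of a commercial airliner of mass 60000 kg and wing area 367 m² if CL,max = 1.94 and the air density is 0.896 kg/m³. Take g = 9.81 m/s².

V_stall = 43 m/s

At stall, lift equals weight: L = W = m·g = 60000 × 9.81 = 5.886×10^5 N.
From L = ½ρV²S·CL,max = W: V_stall = √(2W/(ρSCL,max)) = √(2·5.886×10^5/(0.896·367·1.94))
V_stall = √1845 = 43 m/s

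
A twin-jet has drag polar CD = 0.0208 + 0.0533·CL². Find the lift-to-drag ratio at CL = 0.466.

CD = 0.0208 + 0.0533 × 0.466² = 0.03237
L/D = CL/CD = 0.466 / 0.03237 = 14.4

L/D = 14.4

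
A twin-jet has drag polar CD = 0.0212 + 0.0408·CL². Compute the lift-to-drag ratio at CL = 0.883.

L/D = 16.7

CD = 0.0212 + 0.0408 × 0.883² = 0.05301
L/D = CL/CD = 0.883 / 0.05301 = 16.7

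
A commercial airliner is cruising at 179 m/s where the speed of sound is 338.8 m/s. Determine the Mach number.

M = v/a = 179 / 338.8 = 0.528

M = 0.528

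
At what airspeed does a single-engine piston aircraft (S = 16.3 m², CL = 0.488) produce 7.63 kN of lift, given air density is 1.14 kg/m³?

v = 41 m/s

L = ½ρv²S·CL ⇒ v = √(2L/(ρ·S·CL))
v = √(2 × 7630 / (1.14 × 16.3 × 0.488)) = √1683 = 41 m/s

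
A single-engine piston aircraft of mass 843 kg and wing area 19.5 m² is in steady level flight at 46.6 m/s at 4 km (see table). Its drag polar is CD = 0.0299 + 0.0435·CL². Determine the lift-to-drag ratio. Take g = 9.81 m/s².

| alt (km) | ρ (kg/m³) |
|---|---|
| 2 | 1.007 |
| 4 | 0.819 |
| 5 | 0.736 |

L/D = 12

At 4 km, from the table: ρ = 0.819 kg/m³.
In steady level flight, lift balances weight: W = mg = 843 × 9.81 = 8269.8 N.
Dynamic pressure q = 0.5 × 0.819 × 46.6² = 889.3 Pa.
CL = 2W/(ρv²S) = 2×8269.8/(0.819×46.6²×19.5) = 0.4769.
CD = 0.0299 + 0.0435 × 0.4769² = 0.03979.
L/D = CL/CD = 0.4769 / 0.03979 = 12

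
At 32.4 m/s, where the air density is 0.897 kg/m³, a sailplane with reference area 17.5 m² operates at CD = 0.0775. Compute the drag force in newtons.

D = ½ρv²S·CD = ½ × 0.897 × 32.4² × 17.5 × 0.0775 = 639 N

D = 639 N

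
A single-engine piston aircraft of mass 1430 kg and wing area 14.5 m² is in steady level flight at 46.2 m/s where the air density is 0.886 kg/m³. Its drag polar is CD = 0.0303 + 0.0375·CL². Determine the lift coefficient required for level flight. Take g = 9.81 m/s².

CL = 1.02

In steady level flight, lift balances weight: W = mg = 1430 × 9.81 = 14028 N.
Dynamic pressure q = 0.5 × 0.886 × 46.2² = 945.6 Pa.
CL = 2W/(ρv²S) = 2×14028/(0.886×46.2²×14.5) = 1.023.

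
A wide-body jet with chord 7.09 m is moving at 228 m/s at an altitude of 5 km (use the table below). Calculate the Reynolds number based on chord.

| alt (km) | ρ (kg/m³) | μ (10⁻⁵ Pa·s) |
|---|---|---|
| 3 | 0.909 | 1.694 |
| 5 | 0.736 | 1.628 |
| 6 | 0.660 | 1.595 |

At 5 km, from the table: ρ = 0.736 kg/m³, μ = 1.628×10⁻⁵ Pa·s.
Re = ρ·v·c/μ = 0.736 × 228 × 7.09 / (1.628×10⁻⁵) = 7.31×10^7

Re = 7.31×10^7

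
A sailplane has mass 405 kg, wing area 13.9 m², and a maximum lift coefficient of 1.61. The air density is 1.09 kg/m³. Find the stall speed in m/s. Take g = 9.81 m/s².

V_stall = 18 m/s

At stall, lift equals weight: L = W = m·g = 405 × 9.81 = 3973 N.
From L = ½ρV²S·CL,max = W: V_stall = √(2W/(ρSCL,max)) = √(2·3973/(1.09·13.9·1.61))
V_stall = √325.8 = 18 m/s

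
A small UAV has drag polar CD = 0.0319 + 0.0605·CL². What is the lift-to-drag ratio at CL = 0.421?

L/D = 9.88

CD = 0.0319 + 0.0605 × 0.421² = 0.04262
L/D = CL/CD = 0.421 / 0.04262 = 9.88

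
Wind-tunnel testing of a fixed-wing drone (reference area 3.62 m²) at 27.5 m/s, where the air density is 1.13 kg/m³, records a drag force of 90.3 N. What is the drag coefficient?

From D = ½ρv²S·CD, rearranging gives CD = 2D/(ρv²S).
CD = 2 × 90.3 / (1.13 × 27.5² × 3.62) = 0.0584

CD = 0.0584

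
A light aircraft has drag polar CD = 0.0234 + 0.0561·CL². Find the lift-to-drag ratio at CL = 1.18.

L/D = 11.6

CD = 0.0234 + 0.0561 × 1.18² = 0.1015
L/D = CL/CD = 1.18 / 0.1015 = 11.6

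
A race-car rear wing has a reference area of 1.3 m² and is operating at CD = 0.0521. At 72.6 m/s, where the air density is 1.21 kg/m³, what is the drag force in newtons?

D = 216 N

D = ½ρv²S·CD = ½ × 1.21 × 72.6² × 1.3 × 0.0521 = 216 N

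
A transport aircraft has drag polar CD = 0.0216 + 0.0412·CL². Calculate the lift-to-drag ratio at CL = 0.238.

CD = 0.0216 + 0.0412 × 0.238² = 0.02393
L/D = CL/CD = 0.238 / 0.02393 = 9.94

L/D = 9.94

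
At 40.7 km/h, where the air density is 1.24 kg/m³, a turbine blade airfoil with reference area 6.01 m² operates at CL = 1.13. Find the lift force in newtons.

Convert speed: v = 40.7 km/h ÷ 3.6 = 11.31 m/s.
Dynamic pressure q = ½ρv² = ½ × 1.24 × 11.31² = 79.25 Pa.
L = q·S·CL = 79.25 × 6.01 × 1.13 = 538 N

L = 538 N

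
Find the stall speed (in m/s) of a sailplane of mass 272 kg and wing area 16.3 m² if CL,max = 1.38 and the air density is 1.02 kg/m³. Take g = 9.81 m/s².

V_stall = 15.3 m/s

Stall occurs when L = W at CL,max. W = mg = 272 × 9.81 = 2668 N.
V_stall = √(2W/(ρ·S·CL,max)) = √(2 × 2668 / (1.02 × 16.3 × 1.38))
V_stall = √232.6 = 15.3 m/s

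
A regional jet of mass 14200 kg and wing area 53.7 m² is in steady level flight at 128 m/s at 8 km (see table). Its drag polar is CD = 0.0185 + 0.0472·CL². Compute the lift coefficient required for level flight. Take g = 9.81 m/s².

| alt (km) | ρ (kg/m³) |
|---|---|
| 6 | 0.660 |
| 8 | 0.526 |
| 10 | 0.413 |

CL = 0.602

At 8 km, from the table: ρ = 0.526 kg/m³.
In steady level flight, lift balances weight: W = mg = 14200 × 9.81 = 1.393×10^5 N.
Dynamic pressure q = 0.5 × 0.526 × 128² = 4309 Pa.
CL = 2W/(ρv²S) = 2×1.393×10^5/(0.526×128²×53.7) = 0.602.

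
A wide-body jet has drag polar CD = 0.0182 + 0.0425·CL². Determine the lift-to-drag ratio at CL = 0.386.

CD = 0.0182 + 0.0425 × 0.386² = 0.02453
L/D = CL/CD = 0.386 / 0.02453 = 15.7

L/D = 15.7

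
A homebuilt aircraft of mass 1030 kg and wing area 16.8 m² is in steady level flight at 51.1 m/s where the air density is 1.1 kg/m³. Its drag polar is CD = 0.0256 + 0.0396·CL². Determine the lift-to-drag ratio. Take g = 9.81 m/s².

L/D = 12.9

In steady level flight, lift balances weight: W = mg = 1030 × 9.81 = 10104 N.
Dynamic pressure q = 0.5 × 1.1 × 51.1² = 1436 Pa.
CL = 2W/(ρv²S) = 2×10104/(1.1×51.1²×16.8) = 0.4188.
CD = 0.0256 + 0.0396 × 0.4188² = 0.03255.
L/D = CL/CD = 0.4188 / 0.03255 = 12.9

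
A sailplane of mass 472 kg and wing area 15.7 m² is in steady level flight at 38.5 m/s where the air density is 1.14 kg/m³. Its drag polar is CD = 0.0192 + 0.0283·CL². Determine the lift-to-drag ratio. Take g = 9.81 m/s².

L/D = 15.4

Weight W = mg = 472 × 9.81 = 4630.3 N; in level flight L = W.
q = ½ρv² = ½ × 1.14 × 38.5² = 844.9 Pa.
CL = W/(q·S) = 4630.3 / (844.9 × 15.7) = 0.3491.
CD = 0.0192 + 0.0283 × 0.3491² = 0.02265.
L/D = CL/CD = 0.3491 / 0.02265 = 15.4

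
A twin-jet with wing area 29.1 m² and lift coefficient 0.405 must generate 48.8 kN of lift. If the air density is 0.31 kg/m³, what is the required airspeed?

v = 163 m/s

L = ½ρv²S·CL ⇒ v = √(2L/(ρ·S·CL))
v = √(2 × 48800 / (0.31 × 29.1 × 0.405)) = √26710 = 163 m/s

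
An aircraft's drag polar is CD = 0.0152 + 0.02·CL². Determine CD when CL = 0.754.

CD = 0.0266

CD = 0.0152 + 0.02 × 0.754² = 0.0152 + 0.01137 = 0.0266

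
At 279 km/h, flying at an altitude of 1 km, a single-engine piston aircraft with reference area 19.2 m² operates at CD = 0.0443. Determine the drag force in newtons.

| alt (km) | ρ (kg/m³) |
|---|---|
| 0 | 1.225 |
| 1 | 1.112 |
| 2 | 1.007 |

D = 2840 N

At 1 km, from the table: ρ = 1.112 kg/m³.
Convert speed: v = 279 km/h ÷ 3.6 = 77.5 m/s.
Dynamic pressure q = ½ρv² = ½ × 1.112 × 77.5² = 3339 Pa.
D = q·S·CD = 3339 × 19.2 × 0.0443 = 2840 N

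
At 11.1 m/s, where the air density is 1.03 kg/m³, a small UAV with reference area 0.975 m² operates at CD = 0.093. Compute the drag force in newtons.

D = ½ρv²S·CD = ½ × 1.03 × 11.1² × 0.975 × 0.093 = 5.75 N

D = 5.75 N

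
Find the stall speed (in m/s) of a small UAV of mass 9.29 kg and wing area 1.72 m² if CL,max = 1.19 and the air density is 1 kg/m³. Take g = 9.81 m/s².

V_stall = 9.44 m/s

At stall, lift equals weight: L = W = m·g = 9.29 × 9.81 = 91.13 N.
V_stall = √(2W/(ρ·S·CL,max)) = √(2 × 91.13 / (1 × 1.72 × 1.19))
V_stall = √89.05 = 9.44 m/s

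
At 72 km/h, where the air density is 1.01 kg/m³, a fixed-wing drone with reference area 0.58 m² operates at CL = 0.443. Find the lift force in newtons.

L = 51.9 N

Convert speed: v = 72 km/h ÷ 3.6 = 20 m/s.
L = ½ρv²S·CL = ½ × 1.01 × 20² × 0.58 × 0.443 = 51.9 N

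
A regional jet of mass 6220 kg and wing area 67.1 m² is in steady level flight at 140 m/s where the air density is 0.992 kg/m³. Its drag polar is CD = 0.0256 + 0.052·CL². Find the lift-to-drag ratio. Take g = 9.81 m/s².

In steady level flight, lift balances weight: W = mg = 6220 × 9.81 = 61018 N.
q = ½ρv² = ½ × 0.992 × 140² = 9722 Pa.
Required CL = L/(qS) = 61018/(9722·67.1) = 0.09354.
CD = 0.0256 + 0.052 × 0.09354² = 0.02605.
L/D = CL/CD = 0.09354 / 0.02605 = 3.59

L/D = 3.59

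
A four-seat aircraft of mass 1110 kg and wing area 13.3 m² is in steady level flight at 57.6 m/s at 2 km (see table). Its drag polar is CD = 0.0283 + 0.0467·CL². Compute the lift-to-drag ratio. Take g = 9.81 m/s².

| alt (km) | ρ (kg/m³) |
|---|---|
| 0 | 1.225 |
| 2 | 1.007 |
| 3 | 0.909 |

At 2 km, from the table: ρ = 1.007 kg/m³.
Weight W = mg = 1110 × 9.81 = 10889 N; in level flight L = W.
q = ½ρv² = ½ × 1.007 × 57.6² = 1670 Pa.
Required CL = L/(qS) = 10889/(1670·13.3) = 0.4901.
CD = 0.0283 + 0.0467 × 0.4901² = 0.03952.
L/D = CL/CD = 0.4901 / 0.03952 = 12.4

L/D = 12.4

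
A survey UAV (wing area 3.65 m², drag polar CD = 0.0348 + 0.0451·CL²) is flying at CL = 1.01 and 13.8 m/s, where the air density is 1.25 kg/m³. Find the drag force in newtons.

D = 35.1 N

CD = 0.0348 + 0.0451 × 1.01² = 0.08081
D = ½ρv²S·CD = ½ × 1.25 × 13.8² × 3.65 × 0.08081 = 35.1 N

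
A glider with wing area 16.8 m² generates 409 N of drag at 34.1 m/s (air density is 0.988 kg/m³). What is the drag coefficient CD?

CD = 0.0424

From D = ½ρv²S·CD, rearranging gives CD = 2D/(ρv²S).
CD = 2 × 409 / (0.988 × 34.1² × 16.8) = 0.0424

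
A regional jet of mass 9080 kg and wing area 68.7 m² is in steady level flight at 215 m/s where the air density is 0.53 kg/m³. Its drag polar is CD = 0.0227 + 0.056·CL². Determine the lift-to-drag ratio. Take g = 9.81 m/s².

Weight W = mg = 9080 × 9.81 = 89075 N; in level flight L = W.
Dynamic pressure q = 0.5 × 0.53 × 215² = 12250 Pa.
CL = W/(q·S) = 89075 / (12250 × 68.7) = 0.1058.
CD = 0.0227 + 0.056 × 0.1058² = 0.02333.
L/D = CL/CD = 0.1058 / 0.02333 = 4.54

L/D = 4.54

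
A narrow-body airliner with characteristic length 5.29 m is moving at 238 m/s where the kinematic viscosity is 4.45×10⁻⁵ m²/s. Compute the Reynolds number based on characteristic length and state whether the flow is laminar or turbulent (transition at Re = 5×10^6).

Re = 2.83×10^7 (turbulent)

Re = v·c/ν = 238 × 5.29 / (4.45×10⁻⁵) = 2.83×10^7
Since 2.83×10^7 > 5×10^6, the flow is turbulent.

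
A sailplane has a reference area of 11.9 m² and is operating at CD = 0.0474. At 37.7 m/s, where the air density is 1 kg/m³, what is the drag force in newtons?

Dynamic pressure q = ½ρv² = ½ × 1 × 37.7² = 710.6 Pa.
D = q·S·CD = 710.6 × 11.9 × 0.0474 = 401 N

D = 401 N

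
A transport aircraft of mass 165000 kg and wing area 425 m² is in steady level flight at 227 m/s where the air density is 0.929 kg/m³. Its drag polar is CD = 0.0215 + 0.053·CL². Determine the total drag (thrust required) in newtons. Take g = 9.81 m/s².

Weight W = mg = 165000 × 9.81 = 1.6186×10^6 N; in level flight L = W.
Dynamic pressure q = 0.5 × 0.929 × 227² = 23940 Pa.
CL = 2W/(ρv²S) = 2×1.6186×10^6/(0.929×227²×425) = 0.1591.
CD = 0.0215 + 0.053 × 0.1591² = 0.02284.
D = q·S·CD = 23940 × 425 × 0.02284 = 2.324×10^5 N

D = 2.32×10^5 N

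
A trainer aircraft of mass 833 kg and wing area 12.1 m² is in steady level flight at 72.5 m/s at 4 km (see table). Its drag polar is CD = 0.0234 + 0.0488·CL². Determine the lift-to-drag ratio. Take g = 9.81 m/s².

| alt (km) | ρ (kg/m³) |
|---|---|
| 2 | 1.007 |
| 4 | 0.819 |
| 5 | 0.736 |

At 4 km, from the table: ρ = 0.819 kg/m³.
Level flight ⇒ L = W = m·g = 833 × 9.81 = 8171.7 N.
Dynamic pressure q = 0.5 × 0.819 × 72.5² = 2152 Pa.
CL = W/(q·S) = 8171.7 / (2152 × 12.1) = 0.3138.
CD = 0.0234 + 0.0488 × 0.3138² = 0.0282.
L/D = CL/CD = 0.3138 / 0.0282 = 11.1

L/D = 11.1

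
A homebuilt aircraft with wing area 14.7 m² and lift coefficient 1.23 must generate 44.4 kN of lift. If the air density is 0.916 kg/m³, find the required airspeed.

L = ½ρv²S·CL ⇒ v = √(2L/(ρ·S·CL))
v = √(2 × 44400 / (0.916 × 14.7 × 1.23)) = √5362 = 73.2 m/s

v = 73.2 m/s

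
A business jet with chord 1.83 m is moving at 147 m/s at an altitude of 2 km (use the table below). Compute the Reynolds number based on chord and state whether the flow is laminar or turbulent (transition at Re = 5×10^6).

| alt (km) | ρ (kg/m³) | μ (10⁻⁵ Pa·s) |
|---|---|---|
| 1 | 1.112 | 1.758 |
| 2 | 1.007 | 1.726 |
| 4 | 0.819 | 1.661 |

Re = 1.57×10^7 (turbulent)

At 2 km, from the table: ρ = 1.007 kg/m³, μ = 1.726×10⁻⁵ Pa·s.
Re = ρ·v·c/μ = 1.007 × 147 × 1.83 / (1.726×10⁻⁵) = 1.57×10^7
Since 1.57×10^7 > 5×10^6, the flow is turbulent.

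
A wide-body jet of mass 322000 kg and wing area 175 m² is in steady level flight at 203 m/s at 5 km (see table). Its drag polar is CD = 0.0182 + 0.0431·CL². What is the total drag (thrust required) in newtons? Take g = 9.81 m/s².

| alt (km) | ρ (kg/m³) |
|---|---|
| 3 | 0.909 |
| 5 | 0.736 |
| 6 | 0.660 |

D = 2.1×10^5 N

At 5 km, from the table: ρ = 0.736 kg/m³.
Level flight ⇒ L = W = m·g = 322000 × 9.81 = 3.1588×10^6 N.
Dynamic pressure q = 0.5 × 0.736 × 203² = 15160 Pa.
CL = W/(q·S) = 3.1588×10^6 / (15160 × 175) = 1.19.
CD = 0.0182 + 0.0431 × 1.19² = 0.07926.
D = q·S·CD = 15160 × 175 × 0.07926 = 2.104×10^5 N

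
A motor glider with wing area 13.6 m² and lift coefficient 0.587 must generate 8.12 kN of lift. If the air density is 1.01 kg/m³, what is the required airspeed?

v = 44.9 m/s

L = ½ρv²S·CL ⇒ v = √(2L/(ρ·S·CL))
v = √(2 × 8120 / (1.01 × 13.6 × 0.587)) = √2014 = 44.9 m/s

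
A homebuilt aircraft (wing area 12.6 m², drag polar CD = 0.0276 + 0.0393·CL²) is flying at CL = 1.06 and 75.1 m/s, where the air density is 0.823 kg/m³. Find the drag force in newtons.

CD = 0.0276 + 0.0393 × 1.06² = 0.07176
D = ½ρv²S·CD = ½ × 0.823 × 75.1² × 12.6 × 0.07176 = 2100 N

D = 2100 N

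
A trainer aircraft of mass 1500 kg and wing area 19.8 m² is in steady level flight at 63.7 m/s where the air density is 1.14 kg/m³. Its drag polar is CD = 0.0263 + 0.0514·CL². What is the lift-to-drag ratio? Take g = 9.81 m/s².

L/D = 10.2

Weight W = mg = 1500 × 9.81 = 14715 N; in level flight L = W.
q = ½ρv² = ½ × 1.14 × 63.7² = 2313 Pa.
CL = 2W/(ρv²S) = 2×14715/(1.14×63.7²×19.8) = 0.3213.
CD = 0.0263 + 0.0514 × 0.3213² = 0.03161.
L/D = CL/CD = 0.3213 / 0.03161 = 10.2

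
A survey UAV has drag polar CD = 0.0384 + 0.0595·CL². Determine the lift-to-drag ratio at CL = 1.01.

L/D = 10.2

CD = 0.0384 + 0.0595 × 1.01² = 0.0991
L/D = CL/CD = 1.01 / 0.0991 = 10.2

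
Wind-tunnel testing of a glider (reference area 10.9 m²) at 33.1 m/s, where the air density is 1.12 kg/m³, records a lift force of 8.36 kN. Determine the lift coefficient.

CL = 1.25

From L = ½ρv²S·CL, rearranging gives CL = 2L/(ρv²S).
CL = 2 × 8360 / (1.12 × 33.1² × 10.9) = 1.25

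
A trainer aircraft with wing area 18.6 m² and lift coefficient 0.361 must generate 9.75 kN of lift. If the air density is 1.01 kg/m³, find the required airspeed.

L = ½ρv²S·CL ⇒ v = √(2L/(ρ·S·CL))
v = √(2 × 9750 / (1.01 × 18.6 × 0.361)) = √2875 = 53.6 m/s

v = 53.6 m/s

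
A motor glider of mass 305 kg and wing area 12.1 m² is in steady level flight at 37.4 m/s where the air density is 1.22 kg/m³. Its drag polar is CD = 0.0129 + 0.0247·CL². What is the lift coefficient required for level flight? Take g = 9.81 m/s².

In steady level flight, lift balances weight: W = mg = 305 × 9.81 = 2992.1 N.
Dynamic pressure q = 0.5 × 1.22 × 37.4² = 853.2 Pa.
CL = W/(q·S) = 2992.1 / (853.2 × 12.1) = 0.2898.

CL = 0.29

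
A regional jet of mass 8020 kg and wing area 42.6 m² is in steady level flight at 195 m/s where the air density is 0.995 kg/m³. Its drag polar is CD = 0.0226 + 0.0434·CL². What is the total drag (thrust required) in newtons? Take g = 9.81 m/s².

In steady level flight, lift balances weight: W = mg = 8020 × 9.81 = 78676 N.
q = ½ρv² = ½ × 0.995 × 195² = 18920 Pa.
CL = W/(q·S) = 78676 / (18920 × 42.6) = 0.09763.
CD = 0.0226 + 0.0434 × 0.09763² = 0.02301.
D = q·S·CD = 18920 × 42.6 × 0.02301 = 18550 N

D = 18500 N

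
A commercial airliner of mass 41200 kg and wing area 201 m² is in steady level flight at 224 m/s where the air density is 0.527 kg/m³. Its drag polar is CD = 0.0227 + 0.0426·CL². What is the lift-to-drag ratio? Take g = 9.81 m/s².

Level flight ⇒ L = W = m·g = 41200 × 9.81 = 4.0417×10^5 N.
Dynamic pressure q = 0.5 × 0.527 × 224² = 13220 Pa.
CL = W/(q·S) = 4.0417×10^5 / (13220 × 201) = 0.1521.
CD = 0.0227 + 0.0426 × 0.1521² = 0.02369.
L/D = CL/CD = 0.1521 / 0.02369 = 6.42

L/D = 6.42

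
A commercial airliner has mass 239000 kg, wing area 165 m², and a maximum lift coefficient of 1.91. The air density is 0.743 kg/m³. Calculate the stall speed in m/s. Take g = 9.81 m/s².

V_stall = 142 m/s

At stall, lift equals weight: L = W = m·g = 239000 × 9.81 = 2.345×10^6 N.
From L = ½ρV²S·CL,max = W: V_stall = √(2W/(ρSCL,max)) = √(2·2.345×10^6/(0.743·165·1.91))
V_stall = √20030 = 142 m/s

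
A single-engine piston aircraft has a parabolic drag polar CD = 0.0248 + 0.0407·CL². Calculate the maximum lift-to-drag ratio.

For CD = CD0 + K·CL², (L/D)max occurs at CL* = √(CD0/K) and equals 1/(2√(K·CD0)).
(L/D)max = 1/(2√(0.0407 × 0.0248)) = 1/(2 × 0.03177) = 15.7

(L/D)max = 15.7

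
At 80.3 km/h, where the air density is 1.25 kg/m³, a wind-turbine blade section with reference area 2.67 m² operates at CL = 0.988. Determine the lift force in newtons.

Convert speed: v = 80.3 km/h ÷ 3.6 = 22.31 m/s.
L = ½ρv²S·CL = ½ × 1.25 × 22.31² × 2.67 × 0.988 = 820 N

L = 820 N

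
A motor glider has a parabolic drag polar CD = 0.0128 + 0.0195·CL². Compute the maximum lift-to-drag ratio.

(L/D)max = 31.6

For CD = CD0 + K·CL², (L/D)max occurs at CL* = √(CD0/K) and equals 1/(2√(K·CD0)).
(L/D)max = 1/(2√(0.0195 × 0.0128)) = 1/(2 × 0.0158) = 31.6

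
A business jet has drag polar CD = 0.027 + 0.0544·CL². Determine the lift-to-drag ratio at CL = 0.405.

L/D = 11.3

CD = 0.027 + 0.0544 × 0.405² = 0.03592
L/D = CL/CD = 0.405 / 0.03592 = 11.3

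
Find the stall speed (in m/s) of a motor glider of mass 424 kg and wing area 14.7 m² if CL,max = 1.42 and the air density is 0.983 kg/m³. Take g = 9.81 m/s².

V_stall = 20.1 m/s

At stall, lift equals weight: L = W = m·g = 424 × 9.81 = 4159 N.
V_stall = √(2W/(ρ·S·CL,max)) = √(2 × 4159 / (0.983 × 14.7 × 1.42))
V_stall = √405.4 = 20.1 m/s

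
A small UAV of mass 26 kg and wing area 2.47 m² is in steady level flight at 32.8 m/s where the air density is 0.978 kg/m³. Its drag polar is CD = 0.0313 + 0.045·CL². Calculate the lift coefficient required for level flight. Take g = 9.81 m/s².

Level flight ⇒ L = W = m·g = 26 × 9.81 = 255.06 N.
Dynamic pressure q = 0.5 × 0.978 × 32.8² = 526.1 Pa.
CL = 2W/(ρv²S) = 2×255.06/(0.978×32.8²×2.47) = 0.1963.

CL = 0.196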